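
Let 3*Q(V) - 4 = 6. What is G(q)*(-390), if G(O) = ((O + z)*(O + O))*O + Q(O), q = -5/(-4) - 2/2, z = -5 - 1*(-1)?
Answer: -17875/16 ≈ -1117.2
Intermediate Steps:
z = -4 (z = -5 + 1 = -4)
Q(V) = 10/3 (Q(V) = 4/3 + (⅓)*6 = 4/3 + 2 = 10/3)
q = ¼ (q = -5*(-¼) - 2*½ = 5/4 - 1 = ¼ ≈ 0.25000)
G(O) = 10/3 + 2*O²*(-4 + O) (G(O) = ((O - 4)*(O + O))*O + 10/3 = ((-4 + O)*(2*O))*O + 10/3 = (2*O*(-4 + O))*O + 10/3 = 2*O²*(-4 + O) + 10/3 = 10/3 + 2*O²*(-4 + O))
G(q)*(-390) = (10/3 - 8*(¼)² + 2*(¼)³)*(-390) = (10/3 - 8*1/16 + 2*(1/64))*(-390) = (10/3 - ½ + 1/32)*(-390) = (275/96)*(-390) = -17875/16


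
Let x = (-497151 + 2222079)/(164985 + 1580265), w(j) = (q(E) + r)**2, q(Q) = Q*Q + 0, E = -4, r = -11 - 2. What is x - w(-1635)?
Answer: -2330387/290875 ≈ -8.0116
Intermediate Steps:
r = -13
q(Q) = Q**2 (q(Q) = Q**2 + 0 = Q**2)
w(j) = 9 (w(j) = ((-4)**2 - 13)**2 = (16 - 13)**2 = 3**2 = 9)
x = 287488/290875 (x = 1724928/1745250 = 1724928*(1/1745250) = 287488/290875 ≈ 0.98836)
x - w(-1635) = 287488/290875 - 1*9 = 287488/290875 - 9 = -2330387/290875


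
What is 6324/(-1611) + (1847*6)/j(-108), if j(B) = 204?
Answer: 920167/18258 ≈ 50.398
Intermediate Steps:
6324/(-1611) + (1847*6)/j(-108) = 6324/(-1611) + (1847*6)/204 = 6324*(-1/1611) + 11082*(1/204) = -2108/537 + 1847/34 = 920167/18258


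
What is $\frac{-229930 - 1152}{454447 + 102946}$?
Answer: $- \frac{231082}{557393} \approx -0.41458$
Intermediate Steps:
$\frac{-229930 - 1152}{454447 + 102946} = - \frac{231082}{557393}$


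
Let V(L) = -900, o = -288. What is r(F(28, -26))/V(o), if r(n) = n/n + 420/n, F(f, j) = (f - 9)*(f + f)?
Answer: -53/34200 ≈ -0.0015497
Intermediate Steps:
F(f, j) = 2*f*(-9 + f) (F(f, j) = (-9 + f)*(2*f) = 2*f*(-9 + f))
r(n) = 1 + 420/n
r(F(28, -26))/V(o) = ((420 + 2*28*(-9 + 28))/((2*28*(-9 + 28))))/(-900) = ((420 + 2*28*19)/((2*28*19)))*(-1/900) = ((420 + 1064)/1064)*(-1/900) = ((1/1064)*1484)*(-1/900) = (53/38)*(-1/900) = -53/34200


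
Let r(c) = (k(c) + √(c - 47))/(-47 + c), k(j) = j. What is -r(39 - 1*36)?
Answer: 3/44 + I*√11/22 ≈ 0.068182 + 0.15076*I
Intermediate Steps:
r(c) = (c + √(-47 + c))/(-47 + c) (r(c) = (c + √(c - 47))/(-47 + c) = (c + √(-47 + c))/(-47 + c))
-r(39 - 1*36) = -(-47 + (39 - 1*36) + (39 - 1*36)*√(-47 + (39 - 1*36)))/(-47 + (39 - 1*36))^(3/2) = -(-47 + (39 - 36) + (39 - 36)*√(-47 + (39 - 36)))/(-47 + (39 - 36))^(3/2) = -(-47 + 3 + 3*√(-47 + 3))/(-47 + 3)^(3/2) = -(-47 + 3 + 3*√(-44))/(-44)^(3/2) = -I*√11/968*(-47 + 3 + 3*(2*I*√11)) = -I*√11/968*(-47 + 3 + 6*I*√11) = -I*√11/968*(-44 + 6*I*√11) = -I*√11*(-44 + 6*I*√11)/968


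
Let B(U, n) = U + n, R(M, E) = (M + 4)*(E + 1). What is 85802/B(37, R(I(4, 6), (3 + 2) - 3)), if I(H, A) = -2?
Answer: 85802/43 ≈ 1995.4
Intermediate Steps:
R(M, E) = (1 + E)*(4 + M) (R(M, E) = (4 + M)*(1 + E) = (1 + E)*(4 + M))
85802/B(37, R(I(4, 6), (3 + 2) - 3)) = 85802/(37 + (4 - 2 + 4*((3 + 2) - 3) + ((3 + 2) - 3)*(-2))) = 85802/(37 + (4 - 2 + 4*(5 - 3) + (5 - 3)*(-2))) = 85802/(37 + (4 - 2 + 4*2 + 2*(-2))) = 85802/(37 + (4 - 2 + 8 - 4)) = 85802/(37 + 6) = 85802/43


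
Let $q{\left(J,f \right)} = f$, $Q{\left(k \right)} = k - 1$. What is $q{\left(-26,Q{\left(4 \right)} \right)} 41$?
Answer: $123$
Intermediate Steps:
$Q{\left(k \right)} = -1 + k$ ($Q{\left(k \right)} = k - 1 = -1 + k$)
$q{\left(-26,Q{\left(4 \right)} \right)} 41 = \left(-1 + 4\right) 41 = 3 \cdot 41 = 123$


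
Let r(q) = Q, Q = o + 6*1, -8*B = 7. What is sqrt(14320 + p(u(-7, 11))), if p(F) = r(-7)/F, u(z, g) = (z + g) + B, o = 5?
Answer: 2*sqrt(89522)/5 ≈ 119.68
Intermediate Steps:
B = -7/8 (B = -1/8*7 = -7/8 ≈ -0.87500)
u(z, g) = -7/8 + g + z (u(z, g) = (z + g) - 7/8 = (g + z) - 7/8 = -7/8 + g + z)
Q = 11 (Q = 5 + 6*1 = 5 + 6 = 11)
r(q) = 11
p(F) = 11/F
sqrt(14320 + p(u(-7, 11))) = sqrt(14320 + 11/(-7/8 + 11 - 7)) = sqrt(14320 + 11/(25/8)) = sqrt(14320 + 11*(8/25)) = sqrt(14320 + 88/25) = sqrt(358088/25) = 2*sqrt(89522)/5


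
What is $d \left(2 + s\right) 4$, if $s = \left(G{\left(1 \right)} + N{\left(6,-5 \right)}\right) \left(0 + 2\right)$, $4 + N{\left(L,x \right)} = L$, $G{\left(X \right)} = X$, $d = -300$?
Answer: $-9600$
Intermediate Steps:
$N{\left(L,x \right)} = -4 + L$
$s = 6$ ($s = \left(1 + \left(-4 + 6\right)\right) \left(0 + 2\right) = \left(1 + 2\right) 2 = 3 \cdot 2 = 6$)
$d \left(2 + s\right) 4 = - 300 \left(2 + 6\right) 4 = - 300 \cdot 8 \cdot 4 = \left(-300\right) 32 = -9600$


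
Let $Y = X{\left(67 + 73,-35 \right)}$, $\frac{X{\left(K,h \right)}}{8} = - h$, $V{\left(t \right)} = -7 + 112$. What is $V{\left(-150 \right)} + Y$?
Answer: $385$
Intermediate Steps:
$V{\left(t \right)} = 105$
$X{\left(K,h \right)} = - 8 h$ ($X{\left(K,h \right)} = 8 \left(- h\right) = - 8 h$)
$Y = 280$ ($Y = \left(-8\right) \left(-35\right) = 280$)
$V{\left(-150 \right)} + Y = 105 + 280 = 385$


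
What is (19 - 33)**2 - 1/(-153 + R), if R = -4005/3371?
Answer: 101877899/519768 ≈ 196.01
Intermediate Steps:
R = -4005/3371 (R = -4005*1/3371 = -4005/3371 ≈ -1.1881)
(19 - 33)**2 - 1/(-153 + R) = (19 - 33)**2 - 1/(-153 - 4005/3371) = (-14)**2 - 1/(-519768/3371) = 196 - 1*(-3371/519768) = 196 + 3371/519768 = 101877899/519768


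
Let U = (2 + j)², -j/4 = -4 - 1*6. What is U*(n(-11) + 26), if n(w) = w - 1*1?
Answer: 24696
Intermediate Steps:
n(w) = -1 + w (n(w) = w - 1 = -1 + w)
j = 40 (j = -4*(-4 - 1*6) = -4*(-4 - 6) = -4*(-10) = 40)
U = 1764 (U = (2 + 40)² = 42² = 1764)
U*(n(-11) + 26) = 1764*((-1 - 11) + 26) = 1764*(-12 + 26) = 1764*14 = 24696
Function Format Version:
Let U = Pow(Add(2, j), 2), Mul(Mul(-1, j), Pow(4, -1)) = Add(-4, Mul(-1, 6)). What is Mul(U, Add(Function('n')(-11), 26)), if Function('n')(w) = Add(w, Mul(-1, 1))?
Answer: 24696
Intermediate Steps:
Function('n')(w) = Add(-1, w) (Function('n')(w) = Add(w, -1) = Add(-1, w))
j = 40 (j = Mul(-4, Add(-4, Mul(-1, 6))) = Mul(-4, Add(-4, -6)) = Mul(-4, -10) = 40)
U = 1764 (U = Pow(Add(2, 40), 2) = Pow(42, 2) = 1764)
Mul(U, Add(Function('n')(-11), 26)) = Mul(1764, Add(Add(-1, -11), 26)) = Mul(1764, Add(-12, 26)) = Mul(1764, 14) = 24696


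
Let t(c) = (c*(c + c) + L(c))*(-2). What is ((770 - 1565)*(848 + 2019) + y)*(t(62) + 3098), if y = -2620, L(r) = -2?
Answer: 28007856490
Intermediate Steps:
t(c) = 4 - 4*c**2 (t(c) = (c*(c + c) - 2)*(-2) = (c*(2*c) - 2)*(-2) = (2*c**2 - 2)*(-2) = (-2 + 2*c**2)*(-2) = 4 - 4*c**2)
((770 - 1565)*(848 + 2019) + y)*(t(62) + 3098) = ((770 - 1565)*(848 + 2019) - 2620)*((4 - 4*62**2) + 3098) = (-795*2867 - 2620)*((4 - 4*3844) + 3098) = (-2279265 - 2620)*((4 - 15376) + 3098) = -2281885*(-15372 + 3098) = -2281885*(-12274) = 28007856490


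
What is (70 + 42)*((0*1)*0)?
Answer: 0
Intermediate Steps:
(70 + 42)*((0*1)*0) = 112*(0*0) = 112*0 = 0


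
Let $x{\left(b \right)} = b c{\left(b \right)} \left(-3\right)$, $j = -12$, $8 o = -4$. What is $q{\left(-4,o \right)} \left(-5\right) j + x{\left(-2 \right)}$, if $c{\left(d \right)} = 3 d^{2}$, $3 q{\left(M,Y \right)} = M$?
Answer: $-8$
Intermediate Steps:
$o = - \frac{1}{2}$ ($o = \frac{1}{8} \left(-4\right) = - \frac{1}{2} \approx -0.5$)
$q{\left(M,Y \right)} = \frac{M}{3}$
$x{\left(b \right)} = - 9 b^{3}$ ($x{\left(b \right)} = b 3 b^{2} \left(-3\right) = 3 b^{3} \left(-3\right) = - 9 b^{3}$)
$q{\left(-4,o \right)} \left(-5\right) j + x{\left(-2 \right)} = \frac{1}{3} \left(-4\right) \left(-5\right) \left(-12\right) - 9 \left(-2\right)^{3} = \left(- \frac{4}{3}\right) \left(-5\right) \left(-12\right) - -72 = \frac{20}{3} \left(-12\right) + 72 = -80 + 72 = -8$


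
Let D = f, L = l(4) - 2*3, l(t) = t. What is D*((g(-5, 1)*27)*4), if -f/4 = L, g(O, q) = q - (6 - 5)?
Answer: 0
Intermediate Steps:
g(O, q) = -1 + q (g(O, q) = q - 1*1 = q - 1 = -1 + q)
L = -2 (L = 4 - 2*3 = 4 - 6 = -2)
f = 8 (f = -4*(-2) = 8)
D = 8
D*((g(-5, 1)*27)*4) = 8*(((-1 + 1)*27)*4) = 8*((0*27)*4) = 8*(0*4) = 8*0 = 0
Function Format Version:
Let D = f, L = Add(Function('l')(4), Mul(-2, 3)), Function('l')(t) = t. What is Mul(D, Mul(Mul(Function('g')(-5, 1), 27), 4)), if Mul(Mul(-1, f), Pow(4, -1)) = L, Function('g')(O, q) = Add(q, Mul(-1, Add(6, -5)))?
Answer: 0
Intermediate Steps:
Function('g')(O, q) = Add(-1, q) (Function('g')(O, q) = Add(q, Mul(-1, 1)) = Add(q, -1) = Add(-1, q))
L = -2 (L = Add(4, Mul(-2, 3)) = Add(4, -6) = -2)
f = 8 (f = Mul(-4, -2) = 8)
D = 8
Mul(D, Mul(Mul(Function('g')(-5, 1), 27), 4)) = Mul(8, Mul(Mul(Add(-1, 1), 27), 4)) = Mul(8, Mul(Mul(0, 27), 4)) = Mul(8, Mul(0, 4)) = Mul(8, 0) = 0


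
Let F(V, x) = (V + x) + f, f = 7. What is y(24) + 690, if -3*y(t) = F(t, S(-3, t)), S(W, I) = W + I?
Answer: 2018/3 ≈ 672.67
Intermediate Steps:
S(W, I) = I + W
F(V, x) = 7 + V + x (F(V, x) = (V + x) + 7 = 7 + V + x)
y(t) = -4/3 - 2*t/3 (y(t) = -(7 + t + (t - 3))/3 = -(7 + t + (-3 + t))/3 = -(4 + 2*t)/3 = -4/3 - 2*t/3)
y(24) + 690 = (-4/3 - 2/3*24) + 690 = (-4/3 - 16) + 690 = -52/3 + 690 = 2018/3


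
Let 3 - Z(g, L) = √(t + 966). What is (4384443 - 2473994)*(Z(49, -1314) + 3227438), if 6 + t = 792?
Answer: 6165861431009 - 3820898*√438 ≈ 6.1658e+12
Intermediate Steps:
t = 786 (t = -6 + 792 = 786)
Z(g, L) = 3 - 2*√438 (Z(g, L) = 3 - √(786 + 966) = 3 - √1752 = 3 - 2*√438)
(4384443 - 2473994)*(Z(49, -1314) + 3227438) = (4384443 - 2473994)*((3 - 2*√438) + 3227438) = 1910449*(3227441 - 2*√438) = 6165861431009 - 3820898*√438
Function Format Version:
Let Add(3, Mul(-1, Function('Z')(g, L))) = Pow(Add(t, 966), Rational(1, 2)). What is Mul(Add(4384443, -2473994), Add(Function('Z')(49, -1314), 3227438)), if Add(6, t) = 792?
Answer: Add(6165861431009, Mul(-3820898, Pow(438, Rational(1, 2)))) ≈ 6.1658e+12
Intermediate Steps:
t = 786 (t = Add(-6, 792) = 786)
Function('Z')(g, L) = Add(3, Mul(-2, Pow(438, Rational(1, 2)))) (Function('Z')(g, L) = Add(3, Mul(-1, Pow(Add(786, 966), Rational(1, 2)))) = Add(3, Mul(-1, Pow(1752, Rational(1, 2)))) = Add(3, Mul(-1, Mul(2, Pow(438, Rational(1, 2))))) = Add(3, Mul(-2, Pow(438, Rational(1, 2)))))
Mul(Add(4384443, -2473994), Add(Function('Z')(49, -1314), 3227438)) = Mul(Add(4384443, -2473994), Add(Add(3, Mul(-2, Pow(438, Rational(1, 2)))), 3227438)) = Mul(1910449, Add(3227441, Mul(-2, Pow(438, Rational(1, 2))))) = Add(6165861431009, Mul(-3820898, Pow(438, Rational(1, 2))))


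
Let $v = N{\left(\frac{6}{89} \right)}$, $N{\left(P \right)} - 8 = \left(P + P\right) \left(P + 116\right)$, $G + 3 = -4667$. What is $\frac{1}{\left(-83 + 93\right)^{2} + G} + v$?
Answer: $\frac{856081039}{36198970} \approx 23.649$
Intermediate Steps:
$G = -4670$ ($G = -3 - 4667 = -4670$)
$N{\left(P \right)} = 8 + 2 P \left(116 + P\right)$ ($N{\left(P \right)} = 8 + \left(P + P\right) \left(P + 116\right) = 8 + 2 P \left(116 + P\right)$)
$v = \frac{187328}{7921}$ ($v = 8 + 2 \left(\frac{6}{89}\right)^{2} + 232 \cdot \frac{6}{89} = 8 + 2 \cdot \frac{36}{7921} + \frac{1392}{89} = 8 + \frac{72}{7921} + \frac{1392}{89} = \frac{187328}{7921} \approx 23.65$)
$\frac{1}{\left(-83 + 93\right)^{2} + G} + v = \frac{1}{\left(-83 + 93\right)^{2} - 4670} + \frac{187328}{7921} = \frac{1}{10^{2} - 4670} + \frac{187328}{7921} = \frac{1}{100 - 4670} + \frac{187328}{7921} = \frac{1}{-4570} + \frac{187328}{7921} = - \frac{1}{4570} + \frac{187328}{7921} = \frac{856081039}{36198970}$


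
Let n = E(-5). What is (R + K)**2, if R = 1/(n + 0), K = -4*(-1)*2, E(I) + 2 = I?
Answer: 3025/49 ≈ 61.735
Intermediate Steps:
E(I) = -2 + I
K = 8 (K = 4*2 = 8)
n = -7 (n = -2 - 5 = -7)
R = -1/7 (R = 1/(-7 + 0) = 1/(-7) = -1/7 ≈ -0.14286)
(R + K)**2 = (-1/7 + 8)**2 = (55/7)**2 = 3025/49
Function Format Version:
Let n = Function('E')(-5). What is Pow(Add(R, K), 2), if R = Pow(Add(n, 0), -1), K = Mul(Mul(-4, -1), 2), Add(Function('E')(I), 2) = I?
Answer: Rational(3025, 49) ≈ 61.735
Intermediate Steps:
Function('E')(I) = Add(-2, I)
K = 8 (K = Mul(4, 2) = 8)
n = -7 (n = Add(-2, -5) = -7)
R = Rational(-1, 7) (R = Pow(Add(-7, 0), -1) = Pow(-7, -1) = Rational(-1, 7) ≈ -0.14286)
Pow(Add(R, K), 2) = Pow(Add(Rational(-1, 7), 8), 2) = Pow(Rational(55, 7), 2) = Rational(3025, 49)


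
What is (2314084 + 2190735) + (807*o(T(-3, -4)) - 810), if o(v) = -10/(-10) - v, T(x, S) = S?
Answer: 4508044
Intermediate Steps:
o(v) = 1 - v (o(v) = -10*(-⅒) - v = 1 - v)
(2314084 + 2190735) + (807*o(T(-3, -4)) - 810) = (2314084 + 2190735) + (807*(1 - 1*(-4)) - 810) = 4504819 + (807*(1 + 4) - 810) = 4504819 + (807*5 - 810) = 4504819 + (4035 - 810) = 4504819 + 3225 = 4508044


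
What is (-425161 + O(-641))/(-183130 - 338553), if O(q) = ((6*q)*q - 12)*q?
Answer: 1580665795/521683 ≈ 3029.9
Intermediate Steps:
O(q) = q*(-12 + 6*q**2) (O(q) = (6*q**2 - 12)*q = (-12 + 6*q**2)*q = q*(-12 + 6*q**2))
(-425161 + O(-641))/(-183130 - 338553) = (-425161 + 6*(-641)*(-2 + (-641)**2))/(-183130 - 338553) = (-425161 + 6*(-641)*(-2 + 410881))/(-521683) = (-425161 + 6*(-641)*410879)*(-1/521683) = (-425161 - 1580240634)*(-1/521683) = -1580665795*(-1/521683) = 1580665795/521683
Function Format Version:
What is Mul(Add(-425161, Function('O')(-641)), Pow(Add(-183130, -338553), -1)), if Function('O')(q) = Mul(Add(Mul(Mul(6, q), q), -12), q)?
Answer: Rational(1580665795, 521683) ≈ 3029.9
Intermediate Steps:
Function('O')(q) = Mul(q, Add(-12, Mul(6, Pow(q, 2)))) (Function('O')(q) = Mul(Add(Mul(6, Pow(q, 2)), -12), q) = Mul(Add(-12, Mul(6, Pow(q, 2))), q) = Mul(q, Add(-12, Mul(6, Pow(q, 2)))))
Mul(Add(-425161, Function('O')(-641)), Pow(Add(-183130, -338553), -1)) = Mul(Add(-425161, Mul(6, -641, Add(-2, Pow(-641, 2)))), Pow(Add(-183130, -338553), -1)) = Mul(Add(-425161, Mul(6, -641, Add(-2, 410881))), Pow(-521683, -1)) = Mul(Add(-425161, Mul(6, -641, 410879)), Rational(-1, 521683)) = Mul(Add(-425161, -1580240634), Rational(-1, 521683)) = Mul(-1580665795, Rational(-1, 521683)) = Rational(1580665795, 521683)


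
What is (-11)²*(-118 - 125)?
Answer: -29403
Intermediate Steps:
(-11)²*(-118 - 125) = 121*(-243) = -29403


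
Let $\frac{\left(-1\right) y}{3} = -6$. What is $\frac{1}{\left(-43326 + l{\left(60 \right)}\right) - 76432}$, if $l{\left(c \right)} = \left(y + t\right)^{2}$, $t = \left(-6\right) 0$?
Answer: $- \frac{1}{119434} \approx -8.3728 \cdot 10^{-6}$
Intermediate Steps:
$y = 18$ ($y = \left(-3\right) \left(-6\right) = 18$)
$t = 0$
$l{\left(c \right)} = 324$ ($l{\left(c \right)} = \left(18 + 0\right)^{2} = 18^{2} = 324$)
$\frac{1}{\left(-43326 + l{\left(60 \right)}\right) - 76432} = \frac{1}{\left(-43326 + 324\right) - 76432} = \frac{1}{-43002 - 76432} = \frac{1}{-119434} = - \frac{1}{119434}$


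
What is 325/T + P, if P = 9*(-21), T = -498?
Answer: -94447/498 ≈ -189.65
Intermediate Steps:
P = -189
325/T + P = 325/(-498) - 189 = 325*(-1/498) - 189 = -325/498 - 189 = -94447/498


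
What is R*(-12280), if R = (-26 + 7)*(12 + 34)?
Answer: 10732720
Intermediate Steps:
R = -874 (R = -19*46 = -874)
R*(-12280) = -874*(-12280) = 10732720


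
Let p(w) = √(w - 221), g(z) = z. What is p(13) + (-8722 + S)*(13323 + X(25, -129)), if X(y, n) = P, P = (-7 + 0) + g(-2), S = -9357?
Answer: -240703806 + 4*I*√13 ≈ -2.407e+8 + 14.422*I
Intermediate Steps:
P = -9 (P = (-7 + 0) - 2 = -7 - 2 = -9)
X(y, n) = -9
p(w) = √(-221 + w)
p(13) + (-8722 + S)*(13323 + X(25, -129)) = √(-221 + 13) + (-8722 - 9357)*(13323 - 9) = √(-208) - 18079*13314 = 4*I*√13 - 240703806 = -240703806 + 4*I*√13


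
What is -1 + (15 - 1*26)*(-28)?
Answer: 307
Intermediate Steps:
-1 + (15 - 1*26)*(-28) = -1 + (15 - 26)*(-28) = -1 - 11*(-28) = -1 + 308 = 307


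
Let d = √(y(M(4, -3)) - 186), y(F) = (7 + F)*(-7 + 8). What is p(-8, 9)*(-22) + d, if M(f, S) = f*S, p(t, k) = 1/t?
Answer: 11/4 + I*√191 ≈ 2.75 + 13.82*I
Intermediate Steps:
M(f, S) = S*f
y(F) = 7 + F (y(F) = (7 + F)*1 = 7 + F)
d = I*√191 (d = √((7 - 3*4) - 186) = √((7 - 12) - 186) = √(-5 - 186) = √(-191) = I*√191 ≈ 13.82*I)
p(-8, 9)*(-22) + d = -22/(-8) + I*√191 = -⅛*(-22) + I*√191 = 11/4 + I*√191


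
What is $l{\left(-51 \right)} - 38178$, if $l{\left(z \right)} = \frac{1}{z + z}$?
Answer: $- \frac{3894157}{102} \approx -38178.0$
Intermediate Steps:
$l{\left(z \right)} = \frac{1}{2 z}$
$l{\left(-51 \right)} - 38178 = \frac{1}{2 \left(-51\right)} - 38178 = \frac{1}{2} \left(- \frac{1}{51}\right) - 38178 = - \frac{1}{102} - 38178 = - \frac{3894157}{102}$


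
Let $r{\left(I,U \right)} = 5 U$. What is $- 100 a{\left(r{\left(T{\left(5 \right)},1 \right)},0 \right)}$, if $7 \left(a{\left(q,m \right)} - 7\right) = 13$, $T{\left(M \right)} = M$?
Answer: $- \frac{6200}{7} \approx -885.71$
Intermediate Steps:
$a{\left(q,m \right)} = \frac{62}{7}$ ($a{\left(q,m \right)} = 7 + \frac{1}{7} \cdot 13 = 7 + \frac{13}{7} = \frac{62}{7}$)
$- 100 a{\left(r{\left(T{\left(5 \right)},1 \right)},0 \right)} = \left(-100\right) \frac{62}{7} = - \frac{6200}{7}$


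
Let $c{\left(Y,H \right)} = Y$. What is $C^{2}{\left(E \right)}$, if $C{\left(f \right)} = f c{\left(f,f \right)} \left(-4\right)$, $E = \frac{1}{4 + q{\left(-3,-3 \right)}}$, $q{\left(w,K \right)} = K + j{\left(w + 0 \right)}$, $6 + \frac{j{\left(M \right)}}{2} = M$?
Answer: $\frac{16}{83521} \approx 0.00019157$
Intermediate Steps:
$j{\left(M \right)} = -12 + 2 M$
$q{\left(w,K \right)} = -12 + K + 2 w$ ($q{\left(w,K \right)} = K + \left(-12 + 2 \left(w + 0\right)\right) = K + \left(-12 + 2 w\right) = -12 + K + 2 w$)
$E = - \frac{1}{17}$ ($E = \frac{1}{4 - 21} = \frac{1}{-17} = - \frac{1}{17} \approx -0.058824$)
$C{\left(f \right)} = - 4 f^{2}$ ($C{\left(f \right)} = f f \left(-4\right) = f^{2} \left(-4\right) = - 4 f^{2}$)
$C^{2}{\left(E \right)} = \left(- 4 \left(- \frac{1}{17}\right)^{2}\right)^{2} = \left(\left(-4\right) \frac{1}{289}\right)^{2} = \left(- \frac{4}{289}\right)^{2} = \frac{16}{83521}$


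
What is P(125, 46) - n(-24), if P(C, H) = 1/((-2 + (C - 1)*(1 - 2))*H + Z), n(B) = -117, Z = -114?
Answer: 691469/5910 ≈ 117.00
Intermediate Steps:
P(C, H) = 1/(-114 + H*(-1 - C)) (P(C, H) = 1/((-2 + (C - 1)*(1 - 2))*H - 114) = 1/((-2 + (-1 + C)*(-1))*H - 114) = 1/((-2 + (1 - C))*H - 114) = 1/((-1 - C)*H - 114) = 1/(H*(-1 - C) - 114) = 1/(-114 + H*(-1 - C)))
P(125, 46) - n(-24) = -1/(114 + 46 + 125*46) - 1*(-117) = -1/(114 + 46 + 5750) + 117 = -1/5910 + 117 = 691469/5910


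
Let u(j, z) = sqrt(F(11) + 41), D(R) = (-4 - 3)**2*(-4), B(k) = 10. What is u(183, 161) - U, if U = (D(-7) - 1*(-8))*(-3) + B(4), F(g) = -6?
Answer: -574 + sqrt(35) ≈ -568.08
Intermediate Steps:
D(R) = -196 (D(R) = (-7)**2*(-4) = 49*(-4) = -196)
u(j, z) = sqrt(35) (u(j, z) = sqrt(-6 + 41) = sqrt(35))
U = 574 (U = (-196 - 1*(-8))*(-3) + 10 = (-196 + 8)*(-3) + 10 = -188*(-3) + 10 = 564 + 10 = 574)
u(183, 161) - U = sqrt(35) - 1*574 = sqrt(35) - 574 = -574 + sqrt(35)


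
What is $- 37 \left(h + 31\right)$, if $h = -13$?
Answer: $-666$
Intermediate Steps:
$- 37 \left(h + 31\right) = - 37 \left(-13 + 31\right) = \left(-37\right) 18 = -666$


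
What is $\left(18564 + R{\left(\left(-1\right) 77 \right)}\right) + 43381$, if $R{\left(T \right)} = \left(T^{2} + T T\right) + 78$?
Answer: $73881$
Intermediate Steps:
$R{\left(T \right)} = 78 + 2 T^{2}$ ($R{\left(T \right)} = \left(T^{2} + T^{2}\right) + 78 = 2 T^{2} + 78 = 78 + 2 T^{2}$)
$\left(18564 + R{\left(\left(-1\right) 77 \right)}\right) + 43381 = \left(18564 + \left(78 + 2 \left(\left(-1\right) 77\right)^{2}\right)\right) + 43381 = \left(18564 + \left(78 + 2 \left(-77\right)^{2}\right)\right) + 43381 = \left(18564 + \left(78 + 2 \cdot 5929\right)\right) + 43381 = \left(18564 + \left(78 + 11858\right)\right) + 43381 = \left(18564 + 11936\right) + 43381 = 30500 + 43381 = 73881$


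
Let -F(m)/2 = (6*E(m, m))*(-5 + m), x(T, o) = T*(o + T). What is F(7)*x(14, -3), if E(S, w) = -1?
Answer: 3696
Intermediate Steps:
x(T, o) = T*(T + o)
F(m) = -60 + 12*m (F(m) = -2*6*(-1)*(-5 + m) = -(-12)*(-5 + m) = -2*(30 - 6*m) = -60 + 12*m)
F(7)*x(14, -3) = (-60 + 12*7)*(14*(14 - 3)) = (-60 + 84)*(14*11) = 24*154 = 3696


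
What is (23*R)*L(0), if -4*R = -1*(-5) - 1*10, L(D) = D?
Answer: 0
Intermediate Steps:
R = 5/4 (R = -(-1*(-5) - 1*10)/4 = -(5 - 10)/4 = -¼*(-5) = 5/4 ≈ 1.2500)
(23*R)*L(0) = (23*(5/4))*0 = (115/4)*0 = 0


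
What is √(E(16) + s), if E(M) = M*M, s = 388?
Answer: 2*√161 ≈ 25.377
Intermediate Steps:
E(M) = M²
√(E(16) + s) = √(16² + 388) = √(256 + 388) = √644 = 2*√161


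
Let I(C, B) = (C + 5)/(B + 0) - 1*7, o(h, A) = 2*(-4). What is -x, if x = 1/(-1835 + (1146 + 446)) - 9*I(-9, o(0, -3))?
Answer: -28429/486 ≈ -58.496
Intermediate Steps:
o(h, A) = -8
I(C, B) = -7 + (5 + C)/B (I(C, B) = (5 + C)/B - 7 = -7 + (5 + C)/B)
x = 28429/486 (x = 1/(-1835 + (1146 + 446)) - 9*(5 - 9 - 7*(-8))/(-8) = 1/(-1835 + 1592) - (-9)*(5 - 9 + 56)/8 = 1/(-243) - (-9)*52/8 = -1/243 - 9*(-13/2) = -1/243 + 117/2 = 28429/486 ≈ 58.496)
-x = -1*28429/486 = -28429/486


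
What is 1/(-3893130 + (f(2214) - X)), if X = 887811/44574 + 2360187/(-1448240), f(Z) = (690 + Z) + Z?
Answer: -10758974960/41831220512250737 ≈ -2.5720e-7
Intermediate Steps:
f(Z) = 690 + 2*Z
X = 196760071217/10758974960 (X = 887811*(1/44574) + 2360187*(-1/1448240) = 295937/14858 - 2360187/1448240 = 196760071217/10758974960 ≈ 18.288)
1/(-3893130 + (f(2214) - X)) = 1/(-3893130 + ((690 + 2*2214) - 1*196760071217/10758974960)) = 1/(-3893130 + ((690 + 4428) - 196760071217/10758974960)) = 1/(-3893130 + (5118 - 196760071217/10758974960)) = 1/(-3893130 + 54867673774063/10758974960) = 1/(-41831220512250737/10758974960) = -10758974960/41831220512250737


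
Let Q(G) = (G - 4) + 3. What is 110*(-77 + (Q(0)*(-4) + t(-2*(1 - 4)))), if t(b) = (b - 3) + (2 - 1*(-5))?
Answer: -6930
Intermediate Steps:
Q(G) = -1 + G (Q(G) = (-4 + G) + 3 = -1 + G)
t(b) = 4 + b (t(b) = (-3 + b) + (2 + 5) = (-3 + b) + 7 = 4 + b)
110*(-77 + (Q(0)*(-4) + t(-2*(1 - 4)))) = 110*(-77 + ((-1 + 0)*(-4) + (4 - 2*(1 - 4)))) = 110*(-77 + (-1*(-4) + (4 - 2*(-3)))) = 110*(-77 + (4 + (4 + 6))) = 110*(-77 + (4 + 10)) = 110*(-77 + 14) = 110*(-63) = -6930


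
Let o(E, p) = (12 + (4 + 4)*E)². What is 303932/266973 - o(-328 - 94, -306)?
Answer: -3021198582676/266973 ≈ -1.1316e+7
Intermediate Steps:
o(E, p) = (12 + 8*E)²
303932/266973 - o(-328 - 94, -306) = 303932/266973 - 16*(3 + 2*(-328 - 94))² = 303932*(1/266973) - 16*(3 + 2*(-422))² = 303932/266973 - 16*(3 - 844)² = 303932/266973 - 16*(-841)² = 303932/266973 - 16*707281 = 303932/266973 - 1*11316496 = 303932/266973 - 11316496 = -3021198582676/266973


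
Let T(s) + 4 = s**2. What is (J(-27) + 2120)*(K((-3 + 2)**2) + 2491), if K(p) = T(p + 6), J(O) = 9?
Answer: 5399144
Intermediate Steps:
T(s) = -4 + s**2
K(p) = -4 + (6 + p)**2 (K(p) = -4 + (p + 6)**2 = -4 + (6 + p)**2)
(J(-27) + 2120)*(K((-3 + 2)**2) + 2491) = (9 + 2120)*((-4 + (6 + (-3 + 2)**2)**2) + 2491) = 2129*((-4 + (6 + (-1)**2)**2) + 2491) = 2129*((-4 + (6 + 1)**2) + 2491) = 2129*((-4 + 7**2) + 2491) = 2129*((-4 + 49) + 2491) = 2129*(45 + 2491) = 2129*2536 = 5399144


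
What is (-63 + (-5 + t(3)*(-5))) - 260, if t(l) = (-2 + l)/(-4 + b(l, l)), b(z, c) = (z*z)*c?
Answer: -7549/23 ≈ -328.22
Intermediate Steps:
b(z, c) = c*z² (b(z, c) = z²*c = c*z²)
t(l) = (-2 + l)/(-4 + l³) (t(l) = (-2 + l)/(-4 + l*l²) = (-2 + l)/(-4 + l³))
(-63 + (-5 + t(3)*(-5))) - 260 = (-63 + (-5 + ((-2 + 3)/(-4 + 3³))*(-5))) - 260 = (-63 + (-5 + (1/(-4 + 27))*(-5))) - 260 = (-63 + (-5 + (1/23)*(-5))) - 260 = (-63 + (-5 - 5/23)) - 260 = (-63 - 120/23) - 260 = -1569/23 - 260 = -7549/23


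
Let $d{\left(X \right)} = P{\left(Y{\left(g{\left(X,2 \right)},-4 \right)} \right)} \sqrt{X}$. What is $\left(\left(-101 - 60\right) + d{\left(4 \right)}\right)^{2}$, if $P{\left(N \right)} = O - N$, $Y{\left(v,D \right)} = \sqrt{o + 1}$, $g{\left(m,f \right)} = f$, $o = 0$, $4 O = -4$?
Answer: $27225$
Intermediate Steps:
$O = -1$ ($O = \frac{1}{4} \left(-4\right) = -1$)
$Y{\left(v,D \right)} = 1$ ($Y{\left(v,D \right)} = \sqrt{0 + 1} = \sqrt{1} = 1$)
$P{\left(N \right)} = -1 - N$
$d{\left(X \right)} = - 2 \sqrt{X}$ ($d{\left(X \right)} = \left(-1 - 1\right) \sqrt{X} = - 2 \sqrt{X}$)
$\left(\left(-101 - 60\right) + d{\left(4 \right)}\right)^{2} = \left(\left(-101 - 60\right) - 2 \sqrt{4}\right)^{2} = \left(-161 - 4\right)^{2} = \left(-165\right)^{2} = 27225$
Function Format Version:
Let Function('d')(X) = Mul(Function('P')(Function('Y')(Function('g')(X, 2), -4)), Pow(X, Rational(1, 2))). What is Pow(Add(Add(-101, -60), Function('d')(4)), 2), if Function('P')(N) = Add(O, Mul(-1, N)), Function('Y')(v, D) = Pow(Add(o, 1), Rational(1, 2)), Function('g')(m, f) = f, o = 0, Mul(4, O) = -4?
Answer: 27225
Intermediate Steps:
O = -1 (O = Mul(Rational(1, 4), -4) = -1)
Function('Y')(v, D) = 1 (Function('Y')(v, D) = Pow(Add(0, 1), Rational(1, 2)) = Pow(1, Rational(1, 2)) = 1)
Function('P')(N) = Add(-1, Mul(-1, N))
Function('d')(X) = Mul(-2, Pow(X, Rational(1, 2))) (Function('d')(X) = Mul(Add(-1, Mul(-1, 1)), Pow(X, Rational(1, 2))) = Mul(Add(-1, -1), Pow(X, Rational(1, 2))) = Mul(-2, Pow(X, Rational(1, 2))))
Pow(Add(Add(-101, -60), Function('d')(4)), 2) = Pow(Add(Add(-101, -60), Mul(-2, Pow(4, Rational(1, 2)))), 2) = Pow(Add(-161, Mul(-2, 2)), 2) = Pow(Add(-161, -4), 2) = Pow(-165, 2) = 27225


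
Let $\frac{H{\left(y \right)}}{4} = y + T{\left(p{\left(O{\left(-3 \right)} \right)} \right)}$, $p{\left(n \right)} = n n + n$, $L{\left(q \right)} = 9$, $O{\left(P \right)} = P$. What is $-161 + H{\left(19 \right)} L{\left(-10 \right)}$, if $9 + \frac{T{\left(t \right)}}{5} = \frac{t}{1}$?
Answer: $-17$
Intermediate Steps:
$p{\left(n \right)} = n + n^{2}$ ($p{\left(n \right)} = n^{2} + n = n + n^{2}$)
$T{\left(t \right)} = -45 + 5 t$ ($T{\left(t \right)} = -45 + 5 \frac{t}{1} = -45 + 5 t 1 = -45 + 5 t$)
$H{\left(y \right)} = -60 + 4 y$ ($H{\left(y \right)} = 4 \left(y - \left(45 - 5 \left(- 3 \left(1 - 3\right)\right)\right)\right) = 4 \left(y - \left(45 - 5 \left(\left(-3\right) \left(-2\right)\right)\right)\right) = 4 \left(y + \left(-45 + 5 \cdot 6\right)\right) = 4 \left(y + \left(-45 + 30\right)\right) = 4 \left(y - 15\right) = 4 \left(-15 + y\right) = -60 + 4 y$)
$-161 + H{\left(19 \right)} L{\left(-10 \right)} = -161 + \left(-60 + 4 \cdot 19\right) 9 = -161 + \left(-60 + 76\right) 9 = -161 + 16 \cdot 9 = -161 + 144 = -17$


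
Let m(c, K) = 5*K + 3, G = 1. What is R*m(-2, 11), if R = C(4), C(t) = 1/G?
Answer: 58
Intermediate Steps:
C(t) = 1 (C(t) = 1/1 = 1)
R = 1
m(c, K) = 3 + 5*K
R*m(-2, 11) = 1*(3 + 5*11) = 1*(3 + 55) = 1*58 = 58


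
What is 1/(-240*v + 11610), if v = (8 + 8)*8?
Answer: -1/19110 ≈ -5.2329e-5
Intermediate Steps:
v = 128 (v = 16*8 = 128)
1/(-240*v + 11610) = 1/(-240*128 + 11610) = 1/(-30720 + 11610) = 1/(-19110) = -1/19110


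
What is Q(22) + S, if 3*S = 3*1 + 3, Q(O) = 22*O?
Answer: 486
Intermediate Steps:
S = 2 (S = (3*1 + 3)/3 = (3 + 3)/3 = (⅓)*6 = 2)
Q(22) + S = 22*22 + 2 = 484 + 2 = 486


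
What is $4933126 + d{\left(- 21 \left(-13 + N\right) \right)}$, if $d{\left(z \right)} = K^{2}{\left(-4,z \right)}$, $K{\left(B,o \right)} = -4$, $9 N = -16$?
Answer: $4933142$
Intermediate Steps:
$N = - \frac{16}{9}$ ($N = \frac{1}{9} \left(-16\right) = - \frac{16}{9} \approx -1.7778$)
$d{\left(z \right)} = 16$ ($d{\left(z \right)} = \left(-4\right)^{2} = 16$)
$4933126 + d{\left(- 21 \left(-13 + N\right) \right)} = 4933126 + 16 = 4933142$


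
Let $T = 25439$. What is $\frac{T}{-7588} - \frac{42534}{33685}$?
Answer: $- \frac{1179660707}{255601780} \approx -4.6152$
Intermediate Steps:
$\frac{T}{-7588} - \frac{42534}{33685} = \frac{25439}{-7588} - \frac{42534}{33685} = 25439 \left(- \frac{1}{7588}\right) - \frac{42534}{33685} = - \frac{25439}{7588} - \frac{42534}{33685} = - \frac{1179660707}{255601780}$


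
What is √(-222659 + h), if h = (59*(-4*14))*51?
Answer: I*√391163 ≈ 625.43*I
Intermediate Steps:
h = -168504 (h = (59*(-56))*51 = -3304*51 = -168504)
√(-222659 + h) = √(-222659 - 168504) = √(-391163) = I*√391163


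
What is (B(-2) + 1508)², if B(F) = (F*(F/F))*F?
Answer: 2286144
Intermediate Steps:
B(F) = F² (B(F) = (F*1)*F = F*F = F²)
(B(-2) + 1508)² = ((-2)² + 1508)² = (4 + 1508)² = 1512² = 2286144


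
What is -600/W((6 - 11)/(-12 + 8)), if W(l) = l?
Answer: -480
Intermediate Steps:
-600/W((6 - 11)/(-12 + 8)) = -600*(-12 + 8)/(6 - 11) = -600/((-5/(-4))) = -600/((-5*(-¼))) = -600/5/4 = -600*⅘ = -480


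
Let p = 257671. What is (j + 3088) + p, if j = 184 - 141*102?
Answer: 246561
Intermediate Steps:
j = -14198 (j = 184 - 14382 = -14198)
(j + 3088) + p = (-14198 + 3088) + 257671 = -11110 + 257671 = 246561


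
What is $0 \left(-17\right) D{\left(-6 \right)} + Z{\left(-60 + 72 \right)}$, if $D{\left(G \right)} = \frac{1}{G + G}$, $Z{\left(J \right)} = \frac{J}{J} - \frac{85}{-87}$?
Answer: $\frac{172}{87} \approx 1.977$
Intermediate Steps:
$Z{\left(J \right)} = \frac{172}{87}$ ($Z{\left(J \right)} = 1 - - \frac{85}{87} = 1 + \frac{85}{87} = \frac{172}{87}$)
$D{\left(G \right)} = \frac{1}{2 G}$
$0 \left(-17\right) D{\left(-6 \right)} + Z{\left(-60 + 72 \right)} = 0 \left(-17\right) \frac{1}{2 \left(-6\right)} + \frac{172}{87} = 0 \cdot \frac{1}{2} \left(- \frac{1}{6}\right) + \frac{172}{87} = 0 \left(- \frac{1}{12}\right) + \frac{172}{87} = 0 + \frac{172}{87} = \frac{172}{87}$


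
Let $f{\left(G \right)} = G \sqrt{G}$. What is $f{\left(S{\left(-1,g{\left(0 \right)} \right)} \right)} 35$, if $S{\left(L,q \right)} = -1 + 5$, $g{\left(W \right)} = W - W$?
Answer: $280$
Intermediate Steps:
$g{\left(W \right)} = 0$
$S{\left(L,q \right)} = 4$
$f{\left(G \right)} = G^{\frac{3}{2}}$
$f{\left(S{\left(-1,g{\left(0 \right)} \right)} \right)} 35 = 4^{\frac{3}{2}} \cdot 35 = 8 \cdot 35 = 280$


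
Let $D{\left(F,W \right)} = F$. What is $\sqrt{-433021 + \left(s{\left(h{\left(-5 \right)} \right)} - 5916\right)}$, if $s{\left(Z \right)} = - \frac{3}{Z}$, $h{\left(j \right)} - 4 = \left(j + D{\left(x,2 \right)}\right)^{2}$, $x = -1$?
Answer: $\frac{i \sqrt{175574830}}{20} \approx 662.52 i$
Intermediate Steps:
$h{\left(j \right)} = 4 + \left(-1 + j\right)^{2}$ ($h{\left(j \right)} = 4 + \left(j - 1\right)^{2} = 4 + \left(-1 + j\right)^{2}$)
$\sqrt{-433021 + \left(s{\left(h{\left(-5 \right)} \right)} - 5916\right)} = \sqrt{-433021 - \left(5916 + \frac{3}{4 + \left(-1 - 5\right)^{2}}\right)} = \sqrt{-433021 - \left(5916 + \frac{3}{4 + \left(-6\right)^{2}}\right)} = \sqrt{-433021 - \left(5916 + \frac{3}{4 + 36}\right)} = \sqrt{-433021 - \left(5916 + \frac{3}{40}\right)} = \sqrt{-433021 - \frac{236643}{40}} = \sqrt{- \frac{17557483}{40}} = \frac{i \sqrt{175574830}}{20}$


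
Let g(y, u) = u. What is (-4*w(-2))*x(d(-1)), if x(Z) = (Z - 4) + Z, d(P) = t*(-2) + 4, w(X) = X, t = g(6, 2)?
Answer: -32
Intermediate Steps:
t = 2
d(P) = 0 (d(P) = 2*(-2) + 4 = -4 + 4 = 0)
x(Z) = -4 + 2*Z (x(Z) = (-4 + Z) + Z = -4 + 2*Z)
(-4*w(-2))*x(d(-1)) = (-4*(-2))*(-4 + 2*0) = 8*(-4 + 0) = 8*(-4) = -32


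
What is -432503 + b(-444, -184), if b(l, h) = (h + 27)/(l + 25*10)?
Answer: -83905425/194 ≈ -4.3250e+5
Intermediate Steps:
b(l, h) = (27 + h)/(250 + l) (b(l, h) = (27 + h)/(l + 250) = (27 + h)/(250 + l))
-432503 + b(-444, -184) = -432503 + (27 - 184)/(250 - 444) = -432503 - 157/(-194) = -432503 - 1/194*(-157) = -432503 + 157/194 = -83905425/194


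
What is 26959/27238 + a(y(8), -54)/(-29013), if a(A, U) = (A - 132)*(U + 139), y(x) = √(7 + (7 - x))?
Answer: 362590609/263418698 - 85*√6/29013 ≈ 1.3693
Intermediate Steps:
y(x) = √(14 - x)
a(A, U) = (-132 + A)*(139 + U)
26959/27238 + a(y(8), -54)/(-29013) = 26959/27238 + (-18348 - 132*(-54) + 139*√(14 - 1*8) + √(14 - 1*8)*(-54))/(-29013) = 26959*(1/27238) + (-18348 + 7128 + 139*√(14 - 8) + √(14 - 8)*(-54))*(-1/29013) = 26959/27238 + (-18348 + 7128 + 139*√6 + √6*(-54))*(-1/29013) = 26959/27238 + (-18348 + 7128 + 139*√6 - 54*√6)*(-1/29013) = 26959/27238 + (-11220 + 85*√6)*(-1/29013) = 26959/27238 + (3740/9671 - 85*√6/29013) = 362590609/263418698 - 85*√6/29013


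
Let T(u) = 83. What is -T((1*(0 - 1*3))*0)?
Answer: -83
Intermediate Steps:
-T((1*(0 - 1*3))*0) = -1*83 = -83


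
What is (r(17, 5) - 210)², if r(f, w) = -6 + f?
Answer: 39601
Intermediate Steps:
(r(17, 5) - 210)² = ((-6 + 17) - 210)² = (11 - 210)² = (-199)² = 39601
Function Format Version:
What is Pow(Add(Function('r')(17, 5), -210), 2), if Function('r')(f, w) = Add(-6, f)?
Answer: 39601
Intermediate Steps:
Pow(Add(Function('r')(17, 5), -210), 2) = Pow(Add(Add(-6, 17), -210), 2) = Pow(Add(11, -210), 2) = Pow(-199, 2) = 39601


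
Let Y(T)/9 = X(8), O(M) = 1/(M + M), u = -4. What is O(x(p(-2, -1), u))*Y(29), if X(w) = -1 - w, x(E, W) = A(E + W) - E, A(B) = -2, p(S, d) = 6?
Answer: 81/16 ≈ 5.0625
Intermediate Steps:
x(E, W) = -2 - E
O(M) = 1/(2*M)
Y(T) = -81 (Y(T) = 9*(-1 - 1*8) = 9*(-1 - 8) = 9*(-9) = -81)
O(x(p(-2, -1), u))*Y(29) = (1/(2*(-2 - 1*6)))*(-81) = (1/(2*(-2 - 6)))*(-81) = ((½)/(-8))*(-81) = ((½)*(-⅛))*(-81) = -1/16*(-81) = 81/16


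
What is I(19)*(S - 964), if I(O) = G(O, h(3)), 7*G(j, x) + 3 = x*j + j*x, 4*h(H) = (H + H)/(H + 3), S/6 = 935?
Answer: 30199/7 ≈ 4314.1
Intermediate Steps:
S = 5610 (S = 6*935 = 5610)
h(H) = H/(2*(3 + H)) (h(H) = ((H + H)/(H + 3))/4 = ((2*H)/(3 + H))/4 = (2*H/(3 + H))/4 = H/(2*(3 + H)))
G(j, x) = -3/7 + 2*j*x/7 (G(j, x) = -3/7 + (x*j + j*x)/7 = -3/7 + (j*x + j*x)/7 = -3/7 + (2*j*x)/7 = -3/7 + 2*j*x/7)
I(O) = -3/7 + O/14 (I(O) = -3/7 + 2*O*((½)*3/(3 + 3))/7 = -3/7 + 2*O*((½)*3/6)/7 = -3/7 + 2*O*((½)*3*(⅙))/7 = -3/7 + (2/7)*O*(¼) = -3/7 + O/14)
I(19)*(S - 964) = (-3/7 + (1/14)*19)*(5610 - 964) = (-3/7 + 19/14)*4646 = (13/14)*4646 = 30199/7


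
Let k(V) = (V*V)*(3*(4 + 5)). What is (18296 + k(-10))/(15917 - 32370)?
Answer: -20996/16453 ≈ -1.2761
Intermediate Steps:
k(V) = 27*V² (k(V) = V²*(3*9) = V²*27 = 27*V²)
(18296 + k(-10))/(15917 - 32370) = (18296 + 27*(-10)²)/(15917 - 32370) = (18296 + 27*100)/(-16453) = (18296 + 2700)*(-1/16453) = 20996*(-1/16453) = -20996/16453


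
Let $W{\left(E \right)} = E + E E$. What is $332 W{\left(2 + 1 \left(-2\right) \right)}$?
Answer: $0$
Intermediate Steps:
$W{\left(E \right)} = E + E^{2}$
$332 W{\left(2 + 1 \left(-2\right) \right)} = 332 \left(2 + 1 \left(-2\right)\right) \left(1 + \left(2 + 1 \left(-2\right)\right)\right) = 332 \left(2 - 2\right) \left(1 + \left(2 - 2\right)\right) = 332 \cdot 0 \left(1 + 0\right) = 332 \cdot 0 \cdot 1 = 332 \cdot 0 = 0$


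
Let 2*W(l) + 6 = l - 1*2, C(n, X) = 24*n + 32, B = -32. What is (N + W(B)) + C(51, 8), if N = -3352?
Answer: -2116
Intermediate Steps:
C(n, X) = 32 + 24*n
W(l) = -4 + l/2 (W(l) = -3 + (l - 1*2)/2 = -3 + (l - 2)/2 = -3 + (-2 + l)/2 = -3 + (-1 + l/2) = -4 + l/2)
(N + W(B)) + C(51, 8) = (-3352 + (-4 + (½)*(-32))) + (32 + 24*51) = (-3352 + (-4 - 16)) + (32 + 1224) = (-3352 - 20) + 1256 = -3372 + 1256 = -2116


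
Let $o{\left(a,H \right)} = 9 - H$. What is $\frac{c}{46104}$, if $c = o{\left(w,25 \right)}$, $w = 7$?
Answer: $- \frac{2}{5763} \approx -0.00034704$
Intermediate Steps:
$c = -16$ ($c = 9 - 25 = -16$)
$\frac{c}{46104} = - \frac{16}{46104} = \left(-16\right) \frac{1}{46104} = - \frac{2}{5763}$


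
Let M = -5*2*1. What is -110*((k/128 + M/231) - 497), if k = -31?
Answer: 73518685/1344 ≈ 54701.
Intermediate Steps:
M = -10 (M = -10*1 = -10)
-110*((k/128 + M/231) - 497) = -110*((-31/128 - 10/231) - 497) = -110*(-8441/29568 - 497) = -110*(-14703737/29568) = 73518685/1344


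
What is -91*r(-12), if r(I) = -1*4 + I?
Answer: 1456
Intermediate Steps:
r(I) = -4 + I
-91*r(-12) = -91*(-4 - 12) = -91*(-16) = 1456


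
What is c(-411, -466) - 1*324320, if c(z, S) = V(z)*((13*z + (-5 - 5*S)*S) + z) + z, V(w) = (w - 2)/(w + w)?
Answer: -119461689/137 ≈ -8.7198e+5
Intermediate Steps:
V(w) = (-2 + w)/(2*w) (V(w) = (-2 + w)/((2*w)) = (-2 + w)*(1/(2*w)) = (-2 + w)/(2*w))
c(z, S) = z + (-2 + z)*(14*z + S*(-5 - 5*S))/(2*z) (c(z, S) = ((-2 + z)/(2*z))*((13*z + (-5 - 5*S)*S) + z) + z = ((-2 + z)/(2*z))*((13*z + S*(-5 - 5*S)) + z) + z = ((-2 + z)/(2*z))*(14*z + S*(-5 - 5*S)) + z = (-2 + z)*(14*z + S*(-5 - 5*S))/(2*z) + z = z + (-2 + z)*(14*z + S*(-5 - 5*S))/(2*z))
c(-411, -466) - 1*324320 = (½)*(-5*(-466)*(-2 - 411) + 4*(-411)*(-7 + 4*(-411)) + 5*(-466)²*(2 - 1*(-411)))/(-411) - 1*324320 = (½)*(-1/411)*(-5*(-466)*(-413) + 4*(-411)*(-7 - 1644) + 5*217156*(2 + 411)) - 324320 = (½)*(-1/411)*(-962290 + 4*(-411)*(-1651) + 5*217156*413) - 324320 = (½)*(-1/411)*(-962290 + 2714244 + 448427140) - 324320 = (½)*(-1/411)*450179094 - 324320 = -75029849/137 - 324320 = -119461689/137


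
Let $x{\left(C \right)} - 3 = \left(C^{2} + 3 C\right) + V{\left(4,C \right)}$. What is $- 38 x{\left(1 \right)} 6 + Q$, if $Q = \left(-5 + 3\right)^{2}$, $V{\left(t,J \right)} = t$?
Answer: $-2504$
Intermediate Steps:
$Q = 4$ ($Q = \left(-2\right)^{2} = 4$)
$x{\left(C \right)} = 7 + C^{2} + 3 C$ ($x{\left(C \right)} = 3 + \left(\left(C^{2} + 3 C\right) + 4\right) = 3 + \left(4 + C^{2} + 3 C\right) = 7 + C^{2} + 3 C$)
$- 38 x{\left(1 \right)} 6 + Q = - 38 \left(7 + 1^{2} + 3 \cdot 1\right) 6 + 4 = - 38 \left(7 + 1 + 3\right) 6 + 4 = - 38 \cdot 11 \cdot 6 + 4 = \left(-38\right) 66 + 4 = -2508 + 4 = -2504$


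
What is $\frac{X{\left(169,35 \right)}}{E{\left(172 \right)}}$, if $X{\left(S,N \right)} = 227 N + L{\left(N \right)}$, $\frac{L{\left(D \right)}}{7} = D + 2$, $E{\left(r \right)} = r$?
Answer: $\frac{2051}{43} \approx 47.698$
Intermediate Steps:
$L{\left(D \right)} = 14 + 7 D$ ($L{\left(D \right)} = 7 \left(D + 2\right) = 7 \left(2 + D\right) = 14 + 7 D$)
$X{\left(S,N \right)} = 14 + 234 N$ ($X{\left(S,N \right)} = 227 N + \left(14 + 7 N\right) = 14 + 234 N$)
$\frac{X{\left(169,35 \right)}}{E{\left(172 \right)}} = \frac{14 + 234 \cdot 35}{172} = \left(14 + 8190\right) \frac{1}{172} = 8204 \cdot \frac{1}{172} = \frac{2051}{43}$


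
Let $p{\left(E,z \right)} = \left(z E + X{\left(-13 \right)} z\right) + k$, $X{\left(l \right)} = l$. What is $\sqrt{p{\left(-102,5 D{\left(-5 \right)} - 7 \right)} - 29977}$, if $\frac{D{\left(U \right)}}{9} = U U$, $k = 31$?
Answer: $2 i \sqrt{39629} \approx 398.14 i$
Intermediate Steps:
$D{\left(U \right)} = 9 U^{2}$ ($D{\left(U \right)} = 9 U U = 9 U^{2}$)
$p{\left(E,z \right)} = 31 - 13 z + E z$ ($p{\left(E,z \right)} = \left(z E - 13 z\right) + 31 = \left(E z - 13 z\right) + 31 = \left(- 13 z + E z\right) + 31 = 31 - 13 z + E z$)
$\sqrt{p{\left(-102,5 D{\left(-5 \right)} - 7 \right)} - 29977} = \sqrt{\left(31 - 13 \left(5 \cdot 9 \left(-5\right)^{2} - 7\right) - 102 \left(5 \cdot 9 \left(-5\right)^{2} - 7\right)\right) - 29977} = \sqrt{\left(31 - 13 \left(5 \cdot 9 \cdot 25 - 7\right) - 102 \left(5 \cdot 9 \cdot 25 - 7\right)\right) - 29977} = \sqrt{\left(31 - 13 \left(5 \cdot 225 - 7\right) - 102 \left(5 \cdot 225 - 7\right)\right) - 29977} = \sqrt{\left(31 - 13 \left(1125 - 7\right) - 102 \left(1125 - 7\right)\right) - 29977} = \sqrt{\left(31 - 14534 - 114036\right) - 29977} = \sqrt{-128539 - 29977} = \sqrt{-158516} = 2 i \sqrt{39629}$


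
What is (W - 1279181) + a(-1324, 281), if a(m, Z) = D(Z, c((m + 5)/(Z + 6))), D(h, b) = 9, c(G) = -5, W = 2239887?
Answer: 960715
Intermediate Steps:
a(m, Z) = 9
(W - 1279181) + a(-1324, 281) = (2239887 - 1279181) + 9 = 960706 + 9 = 960715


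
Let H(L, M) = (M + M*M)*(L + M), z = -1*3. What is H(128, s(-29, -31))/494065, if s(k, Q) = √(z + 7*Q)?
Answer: -516/8983 - 184*I*√55/494065 ≈ -0.057442 - 0.0027619*I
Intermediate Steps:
z = -3
s(k, Q) = √(-3 + 7*Q)
H(L, M) = (L + M)*(M + M²) (H(L, M) = (M + M²)*(L + M) = (L + M)*(M + M²))
H(128, s(-29, -31))/494065 = (√(-3 + 7*(-31))*(128 + √(-3 + 7*(-31)) + (√(-3 + 7*(-31)))² + 128*√(-3 + 7*(-31))))/494065 = (√(-3 - 217)*(128 + √(-3 - 217) + (√(-3 - 217))² + 128*√(-3 - 217)))*(1/494065) = (√(-220)*(128 + √(-220) + (√(-220))² + 128*√(-220)))*(1/494065) = ((2*I*√55)*(128 + 2*I*√55 + (2*I*√55)² + 128*(2*I*√55)))*(1/494065) = ((2*I*√55)*(128 + 2*I*√55 - 220 + 256*I*√55))*(1/494065) = ((2*I*√55)*(-92 + 258*I*√55))*(1/494065) = (2*I*√55*(-92 + 258*I*√55))*(1/494065) = 2*I*√55*(-92 + 258*I*√55)/494065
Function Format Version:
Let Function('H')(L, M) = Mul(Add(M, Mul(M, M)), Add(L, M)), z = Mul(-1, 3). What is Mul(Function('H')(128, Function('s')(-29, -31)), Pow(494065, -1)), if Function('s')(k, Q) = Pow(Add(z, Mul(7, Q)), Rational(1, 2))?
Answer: Add(Rational(-516, 8983), Mul(Rational(-184, 494065), I, Pow(55, Rational(1, 2)))) ≈ Add(-0.057442, Mul(-0.0027619, I))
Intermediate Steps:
z = -3
Function('s')(k, Q) = Pow(Add(-3, Mul(7, Q)), Rational(1, 2))
Function('H')(L, M) = Mul(Add(L, M), Add(M, Pow(M, 2))) (Function('H')(L, M) = Mul(Add(M, Pow(M, 2)), Add(L, M)) = Mul(Add(L, M), Add(M, Pow(M, 2))))
Mul(Function('H')(128, Function('s')(-29, -31)), Pow(494065, -1)) = Mul(Mul(Pow(Add(-3, Mul(7, -31)), Rational(1, 2)), Add(128, Pow(Add(-3, Mul(7, -31)), Rational(1, 2)), Pow(Pow(Add(-3, Mul(7, -31)), Rational(1, 2)), 2), Mul(128, Pow(Add(-3, Mul(7, -31)), Rational(1, 2))))), Pow(494065, -1)) = Mul(Mul(Pow(Add(-3, -217), Rational(1, 2)), Add(128, Pow(Add(-3, -217), Rational(1, 2)), Pow(Pow(Add(-3, -217), Rational(1, 2)), 2), Mul(128, Pow(Add(-3, -217), Rational(1, 2))))), Rational(1, 494065)) = Mul(Mul(Pow(-220, Rational(1, 2)), Add(128, Pow(-220, Rational(1, 2)), Pow(Pow(-220, Rational(1, 2)), 2), Mul(128, Pow(-220, Rational(1, 2))))), Rational(1, 494065)) = Mul(Mul(Mul(2, I, Pow(55, Rational(1, 2))), Add(128, Mul(2, I, Pow(55, Rational(1, 2))), Pow(Mul(2, I, Pow(55, Rational(1, 2))), 2), Mul(128, Mul(2, I, Pow(55, Rational(1, 2)))))), Rational(1, 494065)) = Mul(Mul(Mul(2, I, Pow(55, Rational(1, 2))), Add(128, Mul(2, I, Pow(55, Rational(1, 2))), -220, Mul(256, I, Pow(55, Rational(1, 2))))), Rational(1, 494065)) = Mul(Mul(Mul(2, I, Pow(55, Rational(1, 2))), Add(-92, Mul(258, I, Pow(55, Rational(1, 2))))), Rational(1, 494065)) = Mul(Mul(2, I, Pow(55, Rational(1, 2)), Add(-92, Mul(258, I, Pow(55, Rational(1, 2))))), Rational(1, 494065)) = Mul(Rational(2, 494065), I, Pow(55, Rational(1, 2)), Add(-92, Mul(258, I, Pow(55, Rational(1, 2)))))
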